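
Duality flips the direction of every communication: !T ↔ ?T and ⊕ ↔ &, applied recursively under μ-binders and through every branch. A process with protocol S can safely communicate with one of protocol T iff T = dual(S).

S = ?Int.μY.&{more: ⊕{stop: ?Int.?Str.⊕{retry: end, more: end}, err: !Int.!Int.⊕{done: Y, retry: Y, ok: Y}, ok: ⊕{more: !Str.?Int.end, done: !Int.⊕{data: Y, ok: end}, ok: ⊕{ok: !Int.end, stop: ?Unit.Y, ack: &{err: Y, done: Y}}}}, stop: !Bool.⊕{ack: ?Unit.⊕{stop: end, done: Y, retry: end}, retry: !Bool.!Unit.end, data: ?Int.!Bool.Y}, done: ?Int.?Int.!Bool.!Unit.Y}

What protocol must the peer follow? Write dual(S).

?Int = !Int
  μY = μY  (rec unchanged)
    &{more,stop,done} = ⊕{more,stop,done}  (&→⊕)
      [more]
        ⊕{stop,err,ok} = &{stop,err,ok}  (internal→external)
          [stop]
            ?Int = !Int
              ?Str = !Str
                ⊕{retry,more} = &{retry,more}  (internal→external)
                  [retry]
                    dual(end) = end
                  [more]
                    dual(end) = end
          [err]
            !Int = ?Int
              !Int = ?Int
                ⊕{done,retry,ok} = &{done,retry,ok}  (internal→external)
                  [done]
                    dual(Y) = Y
                  [retry]
                    dual(Y) = Y
                  [ok]
                    dual(Y) = Y
          [ok]
            ⊕{more,done,ok} = &{more,done,ok}  (internal→external)
              [more]
                !Str = ?Str
                  ?Int = !Int
                    dual(end) = end
              [done]
                !Int = ?Int
                  ⊕{data,ok} = &{data,ok}  (internal→external)
                    [data]
                      dual(Y) = Y
                    [ok]
                      dual(end) = end
              [ok]
                ⊕{ok,stop,ack} = &{ok,stop,ack}  (internal→external)
                  [ok]
                    !Int = ?Int
                      dual(end) = end
                  [stop]
                    ?Unit = !Unit
                      dual(Y) = Y
                  [ack]
                    &{err,done} = ⊕{err,done}  (&→⊕)
                      [err]
                        dual(Y) = Y
                      [done]
                        dual(Y) = Y
      [stop]
        !Bool = ?Bool
          ⊕{ack,retry,data} = &{ack,retry,data}  (internal→external)
            [ack]
              ?Unit = !Unit
                ⊕{stop,done,retry} = &{stop,done,retry}  (internal→external)
                  [stop]
                    dual(end) = end
                  [done]
                    dual(Y) = Y
                  [retry]
                    dual(end) = end
            [retry]
              !Bool = ?Bool
                !Unit = ?Unit
                  dual(end) = end
            [data]
              ?Int = !Int
                !Bool = ?Bool
                  dual(Y) = Y
      [done]
        ?Int = !Int
          ?Int = !Int
            !Bool = ?Bool
              !Unit = ?Unit
                dual(Y) = Y

!Int.μY.⊕{more: &{stop: !Int.!Str.&{retry: end, more: end}, err: ?Int.?Int.&{done: Y, retry: Y, ok: Y}, ok: &{more: ?Str.!Int.end, done: ?Int.&{data: Y, ok: end}, ok: &{ok: ?Int.end, stop: !Unit.Y, ack: ⊕{err: Y, done: Y}}}}, stop: ?Bool.&{ack: !Unit.&{stop: end, done: Y, retry: end}, retry: ?Bool.?Unit.end, data: !Int.?Bool.Y}, done: !Int.!Int.?Bool.?Unit.Y}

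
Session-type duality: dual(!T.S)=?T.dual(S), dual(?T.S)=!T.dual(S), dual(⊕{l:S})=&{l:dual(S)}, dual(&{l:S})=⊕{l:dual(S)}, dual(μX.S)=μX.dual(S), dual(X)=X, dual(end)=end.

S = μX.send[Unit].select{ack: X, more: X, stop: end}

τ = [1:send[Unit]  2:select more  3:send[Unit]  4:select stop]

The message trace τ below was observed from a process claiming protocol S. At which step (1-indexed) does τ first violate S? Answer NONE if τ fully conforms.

step 1: send[Unit]  ok  now at select{ack: μX.…, more: μX.…, stop: end}
step 2: select more  ok  now at μX.…
step 3: send[Unit]  ok  now at select{ack: μX.…, more: μX.…, stop: end}
step 4: select stop  ok  now at end
τ conforms to S (length 4)

NONE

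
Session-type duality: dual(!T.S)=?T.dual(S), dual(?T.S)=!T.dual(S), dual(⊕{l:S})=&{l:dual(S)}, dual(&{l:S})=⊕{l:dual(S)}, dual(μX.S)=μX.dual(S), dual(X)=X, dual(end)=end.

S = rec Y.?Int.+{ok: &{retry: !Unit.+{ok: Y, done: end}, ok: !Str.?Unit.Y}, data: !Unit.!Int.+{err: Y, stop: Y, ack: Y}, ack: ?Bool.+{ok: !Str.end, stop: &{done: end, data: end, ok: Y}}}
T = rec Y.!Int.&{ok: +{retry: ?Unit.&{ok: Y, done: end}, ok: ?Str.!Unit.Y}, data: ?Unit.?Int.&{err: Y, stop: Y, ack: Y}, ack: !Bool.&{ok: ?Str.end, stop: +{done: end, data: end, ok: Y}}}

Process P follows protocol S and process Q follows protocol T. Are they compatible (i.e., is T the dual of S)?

YES

rec Y | rec Y  ✓ (binder kept)
  ?Int | !Int  ✓
    +{ok,data,ack} | &{ok,data,ack}  ✓ label sets agree
      case ok:
        &{retry,ok} | +{retry,ok}  ✓ label sets agree
          case retry:
            !Unit | ?Unit  ✓
              +{ok,done} | &{ok,done}  ✓ label sets agree
                case ok:
                  Y | Y  ✓
                case done:
                  end | end  ✓
          case ok:
            !Str | ?Str  ✓
              ?Unit | !Unit  ✓
                Y | Y  ✓
      case data:
        !Unit | ?Unit  ✓
          !Int | ?Int  ✓
            +{err,stop,ack} | &{err,stop,ack}  ✓ label sets agree
              case err:
                Y | Y  ✓
              case stop:
                Y | Y  ✓
              case ack:
                Y | Y  ✓
      case ack:
        ?Bool | !Bool  ✓
          +{ok,stop} | &{ok,stop}  ✓ label sets agree
            case ok:
              !Str | ?Str  ✓
                end | end  ✓
            case stop:
              &{done,data,ok} | +{done,data,ok}  ✓ label sets agree
                case done:
                  end | end  ✓
                case data:
                  end | end  ✓
                case ok:
                  Y | Y  ✓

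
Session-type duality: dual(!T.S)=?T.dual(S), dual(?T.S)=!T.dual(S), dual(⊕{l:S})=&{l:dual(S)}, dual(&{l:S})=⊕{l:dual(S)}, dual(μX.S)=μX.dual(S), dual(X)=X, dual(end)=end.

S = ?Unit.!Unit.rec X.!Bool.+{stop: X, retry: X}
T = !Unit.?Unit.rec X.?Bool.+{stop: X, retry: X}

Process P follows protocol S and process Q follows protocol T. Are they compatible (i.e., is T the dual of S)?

NO

?Unit vs !Unit  ok
  !Unit vs ?Unit  ok
    rec X vs rec X  ok (rec unchanged)
      !Bool vs ?Bool  ok
        +{stop,retry} vs +{stop,retry}  ✗ choice polarity not flipped — not dual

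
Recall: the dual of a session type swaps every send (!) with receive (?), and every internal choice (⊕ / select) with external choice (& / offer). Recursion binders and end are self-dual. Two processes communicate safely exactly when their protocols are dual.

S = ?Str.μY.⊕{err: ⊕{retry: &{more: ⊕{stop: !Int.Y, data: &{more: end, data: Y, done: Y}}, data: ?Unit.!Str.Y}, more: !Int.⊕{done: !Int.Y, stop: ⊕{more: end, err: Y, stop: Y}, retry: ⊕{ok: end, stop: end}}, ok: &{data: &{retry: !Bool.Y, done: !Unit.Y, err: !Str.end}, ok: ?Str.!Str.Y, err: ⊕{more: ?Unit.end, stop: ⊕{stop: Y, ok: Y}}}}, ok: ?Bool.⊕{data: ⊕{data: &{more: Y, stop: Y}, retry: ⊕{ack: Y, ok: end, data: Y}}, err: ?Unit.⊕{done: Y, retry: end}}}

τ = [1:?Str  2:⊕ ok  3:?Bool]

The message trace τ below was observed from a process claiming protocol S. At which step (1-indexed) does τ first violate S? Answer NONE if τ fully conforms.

step 1: ?Str  match  residual = μY.…
step 2: ⊕ ok  match  residual = ?Bool.⊕{data: ⊕{data: &{more: μY.…, stop: μY.…}, retry: ⊕{ack: μY.…, ok: end, data: μY.…}}, err: ?Unit.⊕{done: μY.…, retry: end}}
step 3: ?Bool  match  residual = ⊕{data: ⊕{data: &{more: μY.…, stop: μY.…}, retry: ⊕{ack: μY.…, ok: end, data: μY.…}}, err: ?Unit.⊕{done: μY.…, retry: end}}
all 3 steps conform

NONE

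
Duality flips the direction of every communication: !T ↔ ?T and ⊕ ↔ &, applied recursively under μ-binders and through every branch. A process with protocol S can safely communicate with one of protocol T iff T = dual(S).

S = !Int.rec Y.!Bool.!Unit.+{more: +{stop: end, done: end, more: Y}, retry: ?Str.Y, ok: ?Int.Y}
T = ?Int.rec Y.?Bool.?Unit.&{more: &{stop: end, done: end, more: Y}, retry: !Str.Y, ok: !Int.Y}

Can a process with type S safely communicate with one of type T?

!Int | ?Int  ok
  rec Y | rec Y  ok (binder kept)
    !Bool | ?Bool  ok
      !Unit | ?Unit  ok
        +{more,retry,ok} | &{more,retry,ok}  ok labels match
          case more:
            +{stop,done,more} | &{stop,done,more}  ok labels match
              case stop:
                end | end  ok
              case done:
                end | end  ok
              case more:
                Y | Y  ok
          case retry:
            ?Str | !Str  ok
              Y | Y  ok
          case ok:
            ?Int | !Int  ok
              Y | Y  ok

YES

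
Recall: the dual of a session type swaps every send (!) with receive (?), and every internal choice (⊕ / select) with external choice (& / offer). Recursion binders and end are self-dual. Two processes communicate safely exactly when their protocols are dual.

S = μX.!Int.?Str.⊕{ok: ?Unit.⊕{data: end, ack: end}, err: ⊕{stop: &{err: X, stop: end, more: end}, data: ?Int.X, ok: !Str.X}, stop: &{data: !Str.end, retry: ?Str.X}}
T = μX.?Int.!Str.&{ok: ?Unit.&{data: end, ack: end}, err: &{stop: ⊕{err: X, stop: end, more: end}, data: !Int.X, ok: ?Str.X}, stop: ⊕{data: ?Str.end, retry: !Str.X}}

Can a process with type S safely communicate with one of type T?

NO

μX ‖ μX  match (rec unchanged)
  !Int ‖ ?Int  match
    ?Str ‖ !Str  match
      ⊕{ok,err,stop} ‖ &{ok,err,stop}  match same labels
        [ok]
          ?Unit ‖ ?Unit  ✗ same direction on both sides — not dual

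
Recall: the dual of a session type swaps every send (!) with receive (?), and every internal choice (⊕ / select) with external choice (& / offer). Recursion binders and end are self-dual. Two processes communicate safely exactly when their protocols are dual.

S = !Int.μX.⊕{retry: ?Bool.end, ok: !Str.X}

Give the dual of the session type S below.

!Int ↦ ?Int
  μX ↦ μX  (binder kept)
    ⊕{retry,ok} ↦ &{retry,ok}  (⊕→&)
      [retry]
        ?Bool ↦ !Bool
          end self-dual
      [ok]
        !Str ↦ ?Str
          X self-dual

?Int.μX.&{retry: !Bool.end, ok: ?Str.X}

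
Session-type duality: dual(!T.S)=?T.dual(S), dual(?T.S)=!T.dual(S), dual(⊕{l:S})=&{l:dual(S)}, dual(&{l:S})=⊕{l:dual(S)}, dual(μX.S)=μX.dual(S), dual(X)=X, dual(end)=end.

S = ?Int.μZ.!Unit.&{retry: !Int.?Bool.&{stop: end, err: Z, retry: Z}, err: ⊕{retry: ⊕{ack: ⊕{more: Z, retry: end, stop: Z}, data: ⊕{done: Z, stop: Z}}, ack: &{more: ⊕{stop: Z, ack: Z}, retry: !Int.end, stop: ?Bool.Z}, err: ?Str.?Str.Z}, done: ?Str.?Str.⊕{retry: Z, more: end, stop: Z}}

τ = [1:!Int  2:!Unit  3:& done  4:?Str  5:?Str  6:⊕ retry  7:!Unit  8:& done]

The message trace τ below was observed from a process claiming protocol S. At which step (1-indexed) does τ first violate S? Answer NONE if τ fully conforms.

1

@1 got !Int, protocol expects ?Int  ✗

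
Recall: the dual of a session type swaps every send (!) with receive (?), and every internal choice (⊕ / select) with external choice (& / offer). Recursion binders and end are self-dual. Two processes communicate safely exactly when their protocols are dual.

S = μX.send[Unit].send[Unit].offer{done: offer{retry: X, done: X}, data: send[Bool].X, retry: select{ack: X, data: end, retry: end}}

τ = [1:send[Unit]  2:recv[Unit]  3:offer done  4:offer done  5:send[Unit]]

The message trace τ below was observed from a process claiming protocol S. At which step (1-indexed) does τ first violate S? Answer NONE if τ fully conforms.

2

[1] send[Unit]  ok  state: send[Unit].offer{done: offer{retry: μX.…, done: μX.…}, data: send[Bool].μX.…, retry: select{ack: μX.…, data: end, retry: end}}
[2] got recv[Unit], protocol expects send[Unit]  ✗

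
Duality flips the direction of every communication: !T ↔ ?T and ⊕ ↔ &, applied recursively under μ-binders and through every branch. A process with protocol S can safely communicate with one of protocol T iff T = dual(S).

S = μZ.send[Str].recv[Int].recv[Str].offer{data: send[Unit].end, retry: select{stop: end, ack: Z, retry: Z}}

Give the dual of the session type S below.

μZ.recv[Str].send[Int].send[Str].select{data: recv[Unit].end, retry: offer{stop: end, ack: Z, retry: Z}}

μZ = μZ  (binder kept)
  send[Str] = recv[Str]
    recv[Int] = send[Int]
      recv[Str] = send[Str]
        offer{data,retry} = select{data,retry}  (offer→select)
          case data:
            send[Unit] = recv[Unit]
              end ↦ end
          case retry:
            select{stop,ack,retry} = offer{stop,ack,retry}  (select→offer)
              case stop:
                end ↦ end
              case ack:
                Z ↦ Z
              case retry:
                Z ↦ Z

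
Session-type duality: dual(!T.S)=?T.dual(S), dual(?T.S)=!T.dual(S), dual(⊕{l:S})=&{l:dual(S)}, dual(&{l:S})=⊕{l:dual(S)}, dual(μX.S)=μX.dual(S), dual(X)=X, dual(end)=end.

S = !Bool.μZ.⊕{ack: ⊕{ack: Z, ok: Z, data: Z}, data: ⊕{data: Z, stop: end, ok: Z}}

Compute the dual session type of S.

?Bool.μZ.&{ack: &{ack: Z, ok: Z, data: Z}, data: &{data: Z, stop: end, ok: Z}}

!Bool = ?Bool
  μZ = μZ  (μ self-dual)
    ⊕{ack,data} = &{ack,data}  (select→offer)
      case ack:
        ⊕{ack,ok,data} = &{ack,ok,data}  (select→offer)
          case ack:
            dual(Z) = Z
          case ok:
            dual(Z) = Z
          case data:
            dual(Z) = Z
      case data:
        ⊕{data,stop,ok} = &{data,stop,ok}  (select→offer)
          case data:
            dual(Z) = Z
          case stop:
            dual(end) = end
          case ok:
            dual(Z) = Z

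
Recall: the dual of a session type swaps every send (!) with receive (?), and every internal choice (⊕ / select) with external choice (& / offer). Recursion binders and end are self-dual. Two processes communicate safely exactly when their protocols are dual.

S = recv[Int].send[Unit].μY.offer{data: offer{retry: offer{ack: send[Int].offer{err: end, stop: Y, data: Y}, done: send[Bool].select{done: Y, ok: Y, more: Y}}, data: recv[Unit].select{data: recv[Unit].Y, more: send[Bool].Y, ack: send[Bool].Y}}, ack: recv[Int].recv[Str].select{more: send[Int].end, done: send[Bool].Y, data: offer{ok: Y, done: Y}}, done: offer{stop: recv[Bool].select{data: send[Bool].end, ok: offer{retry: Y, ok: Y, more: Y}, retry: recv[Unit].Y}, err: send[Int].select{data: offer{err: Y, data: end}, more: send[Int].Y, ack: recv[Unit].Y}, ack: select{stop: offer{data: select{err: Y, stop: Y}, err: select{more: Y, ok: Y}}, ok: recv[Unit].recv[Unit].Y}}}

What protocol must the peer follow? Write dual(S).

recv[Int] = send[Int]
  send[Unit] = recv[Unit]
    μY = μY  (rec unchanged)
      offer{data,ack,done} = select{data,ack,done}  (offer→select)
        [data]
          offer{retry,data} = select{retry,data}  (offer→select)
            [retry]
              offer{ack,done} = select{ack,done}  (offer→select)
                [ack]
                  send[Int] = recv[Int]
                    offer{err,stop,data} = select{err,stop,data}  (offer→select)
                      [err]
                        dual(end) = end
                      [stop]
                        dual(Y) = Y
                      [data]
                        dual(Y) = Y
                [done]
                  send[Bool] = recv[Bool]
                    select{done,ok,more} = offer{done,ok,more}  (⊕→&)
                      [done]
                        dual(Y) = Y
                      [ok]
                        dual(Y) = Y
                      [more]
                        dual(Y) = Y
            [data]
              recv[Unit] = send[Unit]
                select{data,more,ack} = offer{data,more,ack}  (⊕→&)
                  [data]
                    recv[Unit] = send[Unit]
                      dual(Y) = Y
                  [more]
                    send[Bool] = recv[Bool]
                      dual(Y) = Y
                  [ack]
                    send[Bool] = recv[Bool]
                      dual(Y) = Y
        [ack]
          recv[Int] = send[Int]
            recv[Str] = send[Str]
              select{more,done,data} = offer{more,done,data}  (⊕→&)
                [more]
                  send[Int] = recv[Int]
                    dual(end) = end
                [done]
                  send[Bool] = recv[Bool]
                    dual(Y) = Y
                [data]
                  offer{ok,done} = select{ok,done}  (offer→select)
                    [ok]
                      dual(Y) = Y
                    [done]
                      dual(Y) = Y
        [done]
          offer{stop,err,ack} = select{stop,err,ack}  (offer→select)
            [stop]
              recv[Bool] = send[Bool]
                select{data,ok,retry} = offer{data,ok,retry}  (⊕→&)
                  [data]
                    send[Bool] = recv[Bool]
                      dual(end) = end
                  [ok]
                    offer{retry,ok,more} = select{retry,ok,more}  (offer→select)
                      [retry]
                        dual(Y) = Y
                      [ok]
                        dual(Y) = Y
                      [more]
                        dual(Y) = Y
                  [retry]
                    recv[Unit] = send[Unit]
                      dual(Y) = Y
            [err]
              send[Int] = recv[Int]
                select{data,more,ack} = offer{data,more,ack}  (⊕→&)
                  [data]
                    offer{err,data} = select{err,data}  (offer→select)
                      [err]
                        dual(Y) = Y
                      [data]
                        dual(end) = end
                  [more]
                    send[Int] = recv[Int]
                      dual(Y) = Y
                  [ack]
                    recv[Unit] = send[Unit]
                      dual(Y) = Y
            [ack]
              select{stop,ok} = offer{stop,ok}  (⊕→&)
                [stop]
                  offer{data,err} = select{data,err}  (offer→select)
                    [data]
                      select{err,stop} = offer{err,stop}  (⊕→&)
                        [err]
                          dual(Y) = Y
                        [stop]
                          dual(Y) = Y
                    [err]
                      select{more,ok} = offer{more,ok}  (⊕→&)
                        [more]
                          dual(Y) = Y
                        [ok]
                          dual(Y) = Y
                [ok]
                  recv[Unit] = send[Unit]
                    recv[Unit] = send[Unit]
                      dual(Y) = Y

send[Int].recv[Unit].μY.select{data: select{retry: select{ack: recv[Int].select{err: end, stop: Y, data: Y}, done: recv[Bool].offer{done: Y, ok: Y, more: Y}}, data: send[Unit].offer{data: send[Unit].Y, more: recv[Bool].Y, ack: recv[Bool].Y}}, ack: send[Int].send[Str].offer{more: recv[Int].end, done: recv[Bool].Y, data: select{ok: Y, done: Y}}, done: select{stop: send[Bool].offer{data: recv[Bool].end, ok: select{retry: Y, ok: Y, more: Y}, retry: send[Unit].Y}, err: recv[Int].offer{data: select{err: Y, data: end}, more: recv[Int].Y, ack: send[Unit].Y}, ack: offer{stop: select{data: offer{err: Y, stop: Y}, err: offer{more: Y, ok: Y}}, ok: send[Unit].send[Unit].Y}}}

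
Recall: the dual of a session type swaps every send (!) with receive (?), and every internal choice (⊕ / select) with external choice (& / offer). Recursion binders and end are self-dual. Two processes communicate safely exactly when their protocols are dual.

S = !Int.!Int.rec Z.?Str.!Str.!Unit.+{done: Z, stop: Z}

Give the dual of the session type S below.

?Int.?Int.rec Z.!Str.?Str.?Unit.&{done: Z, stop: Z}

!Int ↦ ?Int
  !Int ↦ ?Int
    rec Z ↦ rec Z  (rec unchanged)
      ?Str ↦ !Str
        !Str ↦ ?Str
          !Unit ↦ ?Unit
            +{done,stop} ↦ &{done,stop}  (select→offer)
              • done:
                dual(Z) = Z
              • stop:
                dual(Z) = Z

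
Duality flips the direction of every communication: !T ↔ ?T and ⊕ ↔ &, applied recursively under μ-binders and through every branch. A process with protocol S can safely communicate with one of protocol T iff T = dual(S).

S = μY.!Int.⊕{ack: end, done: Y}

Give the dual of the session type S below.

μY = μY  (μ self-dual)
  !Int = ?Int
    ⊕{ack,done} = &{ack,done}  (⊕→&)
      case ack:
        end ↦ end
      case done:
        Y ↦ Y

μY.?Int.&{ack: end, done: Y}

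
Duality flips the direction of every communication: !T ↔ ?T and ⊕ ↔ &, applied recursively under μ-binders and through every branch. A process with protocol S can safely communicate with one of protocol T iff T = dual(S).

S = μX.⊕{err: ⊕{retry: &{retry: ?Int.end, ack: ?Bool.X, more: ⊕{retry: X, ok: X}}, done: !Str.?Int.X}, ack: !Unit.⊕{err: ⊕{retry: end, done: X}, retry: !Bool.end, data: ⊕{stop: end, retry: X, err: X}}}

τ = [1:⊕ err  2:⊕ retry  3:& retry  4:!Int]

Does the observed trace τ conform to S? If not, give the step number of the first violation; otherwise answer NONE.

step 1: ⊕ err  match  now at ⊕{retry: &{retry: ?Int.end, ack: ?Bool.μX.…, more: ⊕{retry: μX.…, ok: μX.…}}, done: !Str.?Int.μX.…}
step 2: ⊕ retry  match  now at &{retry: ?Int.end, ack: ?Bool.μX.…, more: ⊕{retry: μX.…, ok: μX.…}}
step 3: & retry  match  now at ?Int.end
step 4: got !Int, protocol expects ?Int  ✗

4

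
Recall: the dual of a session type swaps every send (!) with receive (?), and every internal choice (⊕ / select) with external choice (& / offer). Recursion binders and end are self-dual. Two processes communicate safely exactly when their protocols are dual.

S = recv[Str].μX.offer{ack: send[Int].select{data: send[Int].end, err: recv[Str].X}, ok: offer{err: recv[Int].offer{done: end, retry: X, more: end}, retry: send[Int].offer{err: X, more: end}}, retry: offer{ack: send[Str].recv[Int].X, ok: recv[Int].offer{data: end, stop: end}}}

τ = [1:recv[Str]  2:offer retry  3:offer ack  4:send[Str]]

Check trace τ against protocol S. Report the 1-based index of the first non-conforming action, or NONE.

@1 recv[Str]  ok  cont: μX.…
@2 offer retry  ok  cont: offer{ack: send[Str].recv[Int].μX.…, ok: recv[Int].offer{data: end, stop: end}}
@3 offer ack  ok  cont: send[Str].recv[Int].μX.…
@4 send[Str]  ok  cont: recv[Int].μX.…
τ conforms to S (length 4)

NONE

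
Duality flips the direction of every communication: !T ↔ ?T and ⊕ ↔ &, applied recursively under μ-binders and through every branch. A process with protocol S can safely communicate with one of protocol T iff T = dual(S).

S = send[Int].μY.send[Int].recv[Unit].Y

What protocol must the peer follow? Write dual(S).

send[Int] → recv[Int]
  μY → μY  (rec unchanged)
    send[Int] → recv[Int]
      recv[Unit] → send[Unit]
        Y self-dual

recv[Int].μY.recv[Int].send[Unit].Y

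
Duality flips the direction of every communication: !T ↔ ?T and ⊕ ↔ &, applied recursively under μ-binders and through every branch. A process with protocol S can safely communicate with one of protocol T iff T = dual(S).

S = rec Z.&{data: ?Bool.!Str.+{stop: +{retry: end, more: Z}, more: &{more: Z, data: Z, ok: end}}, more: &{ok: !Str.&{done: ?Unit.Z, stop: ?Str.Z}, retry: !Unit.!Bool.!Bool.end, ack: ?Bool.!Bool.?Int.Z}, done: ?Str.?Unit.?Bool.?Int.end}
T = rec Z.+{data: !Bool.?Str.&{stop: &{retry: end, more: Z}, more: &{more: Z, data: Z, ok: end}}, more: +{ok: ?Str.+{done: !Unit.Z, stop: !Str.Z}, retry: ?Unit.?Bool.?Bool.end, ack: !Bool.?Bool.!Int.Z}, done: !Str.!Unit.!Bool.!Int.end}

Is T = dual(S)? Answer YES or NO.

rec Z ‖ rec Z  ✓ (binder kept)
  &{data,more,done} ‖ +{data,more,done}  ✓ labels match
    [data]
      ?Bool ‖ !Bool  ✓
        !Str ‖ ?Str  ✓
          +{stop,more} ‖ &{stop,more}  ✓ labels match
            [stop]
              +{retry,more} ‖ &{retry,more}  ✓ labels match
                [retry]
                  end ‖ end  ✓
                [more]
                  Z ‖ Z  ✓
            [more]
              &{more,data,ok} ‖ &{more,data,ok}  ✗ choice polarity not flipped — not dual

NO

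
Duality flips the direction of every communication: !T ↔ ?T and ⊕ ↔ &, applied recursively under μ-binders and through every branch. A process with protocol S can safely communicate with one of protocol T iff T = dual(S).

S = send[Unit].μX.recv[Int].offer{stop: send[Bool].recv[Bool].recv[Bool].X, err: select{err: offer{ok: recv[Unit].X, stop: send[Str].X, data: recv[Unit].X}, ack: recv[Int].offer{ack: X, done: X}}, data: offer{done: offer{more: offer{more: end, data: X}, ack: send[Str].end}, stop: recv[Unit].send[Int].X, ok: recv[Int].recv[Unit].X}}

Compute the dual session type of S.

send[Unit] = recv[Unit]
  μX = μX  (binder kept)
    recv[Int] = send[Int]
      offer{stop,err,data} = select{stop,err,data}  (offer→select)
        case stop:
          send[Bool] = recv[Bool]
            recv[Bool] = send[Bool]
              recv[Bool] = send[Bool]
                X ↦ X
        case err:
          select{err,ack} = offer{err,ack}  (select→offer)
            case err:
              offer{ok,stop,data} = select{ok,stop,data}  (offer→select)
                case ok:
                  recv[Unit] = send[Unit]
                    X ↦ X
                case stop:
                  send[Str] = recv[Str]
                    X ↦ X
                case data:
                  recv[Unit] = send[Unit]
                    X ↦ X
            case ack:
              recv[Int] = send[Int]
                offer{ack,done} = select{ack,done}  (offer→select)
                  case ack:
                    X ↦ X
                  case done:
                    X ↦ X
        case data:
          offer{done,stop,ok} = select{done,stop,ok}  (offer→select)
            case done:
              offer{more,ack} = select{more,ack}  (offer→select)
                case more:
                  offer{more,data} = select{more,data}  (offer→select)
                    case more:
                      end ↦ end
                    case data:
                      X ↦ X
                case ack:
                  send[Str] = recv[Str]
                    end ↦ end
            case stop:
              recv[Unit] = send[Unit]
                send[Int] = recv[Int]
                  X ↦ X
            case ok:
              recv[Int] = send[Int]
                recv[Unit] = send[Unit]
                  X ↦ X

recv[Unit].μX.send[Int].select{stop: recv[Bool].send[Bool].send[Bool].X, err: offer{err: select{ok: send[Unit].X, stop: recv[Str].X, data: send[Unit].X}, ack: send[Int].select{ack: X, done: X}}, data: select{done: select{more: select{more: end, data: X}, ack: recv[Str].end}, stop: send[Unit].recv[Int].X, ok: send[Int].send[Unit].X}}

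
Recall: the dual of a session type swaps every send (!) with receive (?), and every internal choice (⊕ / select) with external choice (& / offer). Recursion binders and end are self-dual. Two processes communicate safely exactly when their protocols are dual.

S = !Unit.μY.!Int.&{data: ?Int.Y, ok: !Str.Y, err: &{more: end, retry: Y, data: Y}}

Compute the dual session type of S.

?Unit.μY.?Int.⊕{data: !Int.Y, ok: ?Str.Y, err: ⊕{more: end, retry: Y, data: Y}}

!Unit ↦ ?Unit
  μY ↦ μY  (μ self-dual)
    !Int ↦ ?Int
      &{data,ok,err} ↦ ⊕{data,ok,err}  (external→internal)
        • data:
          ?Int ↦ !Int
            Y ↦ Y
        • ok:
          !Str ↦ ?Str
            Y ↦ Y
        • err:
          &{more,retry,data} ↦ ⊕{more,retry,data}  (external→internal)
            • more:
              end ↦ end
            • retry:
              Y ↦ Y
            • data:
              Y ↦ Y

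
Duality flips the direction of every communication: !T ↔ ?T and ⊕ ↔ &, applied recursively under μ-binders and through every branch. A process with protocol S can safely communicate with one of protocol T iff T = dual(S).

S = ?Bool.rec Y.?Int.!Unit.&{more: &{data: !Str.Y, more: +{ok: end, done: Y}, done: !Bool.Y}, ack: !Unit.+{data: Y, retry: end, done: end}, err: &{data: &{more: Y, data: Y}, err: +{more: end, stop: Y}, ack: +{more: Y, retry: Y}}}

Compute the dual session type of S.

!Bool.rec Y.!Int.?Unit.+{more: +{data: ?Str.Y, more: &{ok: end, done: Y}, done: ?Bool.Y}, ack: ?Unit.&{data: Y, retry: end, done: end}, err: +{data: +{more: Y, data: Y}, err: &{more: end, stop: Y}, ack: &{more: Y, retry: Y}}}

?Bool = !Bool
  rec Y = rec Y  (μ self-dual)
    ?Int = !Int
      !Unit = ?Unit
        &{more,ack,err} = +{more,ack,err}  (external→internal)
          [more]
            &{data,more,done} = +{data,more,done}  (external→internal)
              [data]
                !Str = ?Str
                  Y self-dual
              [more]
                +{ok,done} = &{ok,done}  (⊕→&)
                  [ok]
                    end self-dual
                  [done]
                    Y self-dual
              [done]
                !Bool = ?Bool
                  Y self-dual
          [ack]
            !Unit = ?Unit
              +{data,retry,done} = &{data,retry,done}  (⊕→&)
                [data]
                  Y self-dual
                [retry]
                  end self-dual
                [done]
                  end self-dual
          [err]
            &{data,err,ack} = +{data,err,ack}  (external→internal)
              [data]
                &{more,data} = +{more,data}  (external→internal)
                  [more]
                    Y self-dual
                  [data]
                    Y self-dual
              [err]
                +{more,stop} = &{more,stop}  (⊕→&)
                  [more]
                    end self-dual
                  [stop]
                    Y self-dual
              [ack]
                +{more,retry} = &{more,retry}  (⊕→&)
                  [more]
                    Y self-dual
                  [retry]
                    Y self-dual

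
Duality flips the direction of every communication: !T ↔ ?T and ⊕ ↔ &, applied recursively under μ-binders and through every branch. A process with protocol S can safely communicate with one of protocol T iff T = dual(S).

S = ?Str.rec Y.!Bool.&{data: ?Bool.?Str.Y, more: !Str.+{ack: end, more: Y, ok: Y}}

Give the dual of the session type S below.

?Str = !Str
  rec Y = rec Y  (μ self-dual)
    !Bool = ?Bool
      &{data,more} = +{data,more}  (offer→select)
        case data:
          ?Bool = !Bool
            ?Str = !Str
              dual(Y) = Y
        case more:
          !Str = ?Str
            +{ack,more,ok} = &{ack,more,ok}  (⊕→&)
              case ack:
                dual(end) = end
              case more:
                dual(Y) = Y
              case ok:
                dual(Y) = Y

!Str.rec Y.?Bool.+{data: !Bool.!Str.Y, more: ?Str.&{ack: end, more: Y, ok: Y}}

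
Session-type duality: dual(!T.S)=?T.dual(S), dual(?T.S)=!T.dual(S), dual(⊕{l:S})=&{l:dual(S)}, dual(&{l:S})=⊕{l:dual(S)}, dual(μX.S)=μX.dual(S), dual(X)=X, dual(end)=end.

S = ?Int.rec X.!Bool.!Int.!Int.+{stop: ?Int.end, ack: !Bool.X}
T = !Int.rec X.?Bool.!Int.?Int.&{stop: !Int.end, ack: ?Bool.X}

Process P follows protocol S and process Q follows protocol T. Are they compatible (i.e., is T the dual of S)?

NO

?Int | !Int  match
  rec X | rec X  match (rec unchanged)
    !Bool | ?Bool  match
      !Int | !Int  ✗ same direction on both sides — not dual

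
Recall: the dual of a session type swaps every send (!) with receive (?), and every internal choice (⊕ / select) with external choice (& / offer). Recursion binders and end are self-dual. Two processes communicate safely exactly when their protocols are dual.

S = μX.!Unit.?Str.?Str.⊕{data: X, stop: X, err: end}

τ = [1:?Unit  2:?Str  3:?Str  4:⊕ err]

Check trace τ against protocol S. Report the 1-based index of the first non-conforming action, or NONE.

@1 got ?Unit, protocol expects !Unit  ✗

1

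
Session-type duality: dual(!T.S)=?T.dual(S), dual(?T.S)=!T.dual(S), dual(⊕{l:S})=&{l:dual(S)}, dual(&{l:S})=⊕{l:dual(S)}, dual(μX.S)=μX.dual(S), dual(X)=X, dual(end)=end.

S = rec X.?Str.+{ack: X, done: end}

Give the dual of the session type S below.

rec X.!Str.&{ack: X, done: end}

rec X ↦ rec X  (μ self-dual)
  ?Str ↦ !Str
    +{ack,done} ↦ &{ack,done}  (select→offer)
      case ack:
        dual(X) = X
      case done:
        dual(end) = end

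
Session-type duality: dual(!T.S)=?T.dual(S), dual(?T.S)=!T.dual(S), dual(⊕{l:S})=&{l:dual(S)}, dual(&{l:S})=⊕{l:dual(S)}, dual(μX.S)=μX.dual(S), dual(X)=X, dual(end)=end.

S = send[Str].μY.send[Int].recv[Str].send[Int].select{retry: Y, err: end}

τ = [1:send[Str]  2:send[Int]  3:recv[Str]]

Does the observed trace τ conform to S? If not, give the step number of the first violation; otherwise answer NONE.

NONE

step 1: send[Str]  match  state: μY.…
step 2: send[Int]  match  state: recv[Str].send[Int].select{retry: μY.…, err: end}
step 3: recv[Str]  match  state: send[Int].select{retry: μY.…, err: end}
τ conforms to S (length 3)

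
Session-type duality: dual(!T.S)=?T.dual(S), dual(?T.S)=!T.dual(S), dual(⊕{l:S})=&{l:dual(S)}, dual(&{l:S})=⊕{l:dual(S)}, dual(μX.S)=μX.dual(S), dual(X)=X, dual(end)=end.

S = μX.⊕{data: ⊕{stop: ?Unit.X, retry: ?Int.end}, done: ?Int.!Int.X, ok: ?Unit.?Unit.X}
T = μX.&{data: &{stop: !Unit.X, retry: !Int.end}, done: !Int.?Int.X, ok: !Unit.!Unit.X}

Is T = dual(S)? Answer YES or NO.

μX vs μX  match (binder kept)
  ⊕{data,done,ok} vs &{data,done,ok}  match label sets agree
    [data]
      ⊕{stop,retry} vs &{stop,retry}  match label sets agree
        [stop]
          ?Unit vs !Unit  match
            X vs X  match
        [retry]
          ?Int vs !Int  match
            end vs end  match
    [done]
      ?Int vs !Int  match
        !Int vs ?Int  match
          X vs X  match
    [ok]
      ?Unit vs !Unit  match
        ?Unit vs !Unit  match
          X vs X  match

YES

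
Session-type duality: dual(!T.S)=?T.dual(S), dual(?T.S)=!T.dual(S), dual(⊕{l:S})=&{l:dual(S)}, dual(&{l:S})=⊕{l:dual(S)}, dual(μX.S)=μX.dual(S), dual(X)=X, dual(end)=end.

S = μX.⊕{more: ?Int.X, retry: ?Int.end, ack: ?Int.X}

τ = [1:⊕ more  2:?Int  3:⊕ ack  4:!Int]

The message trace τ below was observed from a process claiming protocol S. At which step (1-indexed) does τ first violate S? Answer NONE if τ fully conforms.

4

@1 ⊕ more  ok  residual = ?Int.μX.…
@2 ?Int  ok  residual = μX.…
@3 ⊕ ack  ok  residual = ?Int.μX.…
@4 got !Int, protocol expects ?Int  ✗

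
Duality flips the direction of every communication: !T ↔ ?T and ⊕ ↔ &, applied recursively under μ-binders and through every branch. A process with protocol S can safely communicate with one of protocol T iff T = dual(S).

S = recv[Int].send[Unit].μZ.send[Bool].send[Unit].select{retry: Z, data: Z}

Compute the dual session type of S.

recv[Int] = send[Int]
  send[Unit] = recv[Unit]
    μZ = μZ  (μ self-dual)
      send[Bool] = recv[Bool]
        send[Unit] = recv[Unit]
          select{retry,data} = offer{retry,data}  (⊕→&)
            • retry:
              Z self-dual
            • data:
              Z self-dual

send[Int].recv[Unit].μZ.recv[Bool].recv[Unit].offer{retry: Z, data: Z}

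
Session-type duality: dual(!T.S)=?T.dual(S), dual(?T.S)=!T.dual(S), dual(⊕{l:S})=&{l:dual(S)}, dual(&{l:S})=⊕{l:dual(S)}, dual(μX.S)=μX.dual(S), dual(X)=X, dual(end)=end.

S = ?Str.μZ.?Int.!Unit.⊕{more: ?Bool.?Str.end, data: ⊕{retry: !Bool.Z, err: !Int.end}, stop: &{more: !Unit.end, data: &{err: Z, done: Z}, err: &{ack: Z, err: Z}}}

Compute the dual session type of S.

?Str ↦ !Str
  μZ ↦ μZ  (μ self-dual)
    ?Int ↦ !Int
      !Unit ↦ ?Unit
        ⊕{more,data,stop} ↦ &{more,data,stop}  (⊕→&)
          case more:
            ?Bool ↦ !Bool
              ?Str ↦ !Str
                dual(end) = end
          case data:
            ⊕{retry,err} ↦ &{retry,err}  (⊕→&)
              case retry:
                !Bool ↦ ?Bool
                  dual(Z) = Z
              case err:
                !Int ↦ ?Int
                  dual(end) = end
          case stop:
            &{more,data,err} ↦ ⊕{more,data,err}  (&→⊕)
              case more:
                !Unit ↦ ?Unit
                  dual(end) = end
              case data:
                &{err,done} ↦ ⊕{err,done}  (&→⊕)
                  case err:
                    dual(Z) = Z
                  case done:
                    dual(Z) = Z
              case err:
                &{ack,err} ↦ ⊕{ack,err}  (&→⊕)
                  case ack:
                    dual(Z) = Z
                  case err:
                    dual(Z) = Z

!Str.μZ.!Int.?Unit.&{more: !Bool.!Str.end, data: &{retry: ?Bool.Z, err: ?Int.end}, stop: ⊕{more: ?Unit.end, data: ⊕{err: Z, done: Z}, err: ⊕{ack: Z, err: Z}}}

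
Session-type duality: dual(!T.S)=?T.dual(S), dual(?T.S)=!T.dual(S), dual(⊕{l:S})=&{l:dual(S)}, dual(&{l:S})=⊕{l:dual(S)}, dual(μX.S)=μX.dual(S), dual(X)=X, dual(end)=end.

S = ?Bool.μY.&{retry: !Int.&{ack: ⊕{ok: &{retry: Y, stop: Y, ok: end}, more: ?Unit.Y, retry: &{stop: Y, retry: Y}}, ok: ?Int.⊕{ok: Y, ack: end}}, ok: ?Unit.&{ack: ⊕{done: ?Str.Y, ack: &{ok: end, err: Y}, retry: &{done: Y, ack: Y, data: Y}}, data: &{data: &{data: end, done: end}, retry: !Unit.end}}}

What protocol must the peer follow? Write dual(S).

?Bool ↦ !Bool
  μY ↦ μY  (μ self-dual)
    &{retry,ok} ↦ ⊕{retry,ok}  (external→internal)
      case retry:
        !Int ↦ ?Int
          &{ack,ok} ↦ ⊕{ack,ok}  (external→internal)
            case ack:
              ⊕{ok,more,retry} ↦ &{ok,more,retry}  (select→offer)
                case ok:
                  &{retry,stop,ok} ↦ ⊕{retry,stop,ok}  (external→internal)
                    case retry:
                      Y ↦ Y
                    case stop:
                      Y ↦ Y
                    case ok:
                      end ↦ end
                case more:
                  ?Unit ↦ !Unit
                    Y ↦ Y
                case retry:
                  &{stop,retry} ↦ ⊕{stop,retry}  (external→internal)
                    case stop:
                      Y ↦ Y
                    case retry:
                      Y ↦ Y
            case ok:
              ?Int ↦ !Int
                ⊕{ok,ack} ↦ &{ok,ack}  (select→offer)
                  case ok:
                    Y ↦ Y
                  case ack:
                    end ↦ end
      case ok:
        ?Unit ↦ !Unit
          &{ack,data} ↦ ⊕{ack,data}  (external→internal)
            case ack:
              ⊕{done,ack,retry} ↦ &{done,ack,retry}  (select→offer)
                case done:
                  ?Str ↦ !Str
                    Y ↦ Y
                case ack:
                  &{ok,err} ↦ ⊕{ok,err}  (external→internal)
                    case ok:
                      end ↦ end
                    case err:
                      Y ↦ Y
                case retry:
                  &{done,ack,data} ↦ ⊕{done,ack,data}  (external→internal)
                    case done:
                      Y ↦ Y
                    case ack:
                      Y ↦ Y
                    case data:
                      Y ↦ Y
            case data:
              &{data,retry} ↦ ⊕{data,retry}  (external→internal)
                case data:
                  &{data,done} ↦ ⊕{data,done}  (external→internal)
                    case data:
                      end ↦ end
                    case done:
                      end ↦ end
                case retry:
                  !Unit ↦ ?Unit
                    end ↦ end

!Bool.μY.⊕{retry: ?Int.⊕{ack: &{ok: ⊕{retry: Y, stop: Y, ok: end}, more: !Unit.Y, retry: ⊕{stop: Y, retry: Y}}, ok: !Int.&{ok: Y, ack: end}}, ok: !Unit.⊕{ack: &{done: !Str.Y, ack: ⊕{ok: end, err: Y}, retry: ⊕{done: Y, ack: Y, data: Y}}, data: ⊕{data: ⊕{data: end, done: end}, retry: ?Unit.end}}}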